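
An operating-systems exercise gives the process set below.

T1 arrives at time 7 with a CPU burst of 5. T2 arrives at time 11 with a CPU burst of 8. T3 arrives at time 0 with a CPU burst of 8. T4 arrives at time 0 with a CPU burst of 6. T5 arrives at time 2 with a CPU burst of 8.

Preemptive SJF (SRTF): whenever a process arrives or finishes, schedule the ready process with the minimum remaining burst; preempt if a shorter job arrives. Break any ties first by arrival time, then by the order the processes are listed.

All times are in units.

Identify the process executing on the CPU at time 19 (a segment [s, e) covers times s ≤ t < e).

Schedule: | T4 0-6 | T3 6-7 | T1 7-12 | T3 12-19 | T5 19-27 | T2 27-35 |
Completion: T1=12  T2=35  T3=19  T4=6  T5=27

T5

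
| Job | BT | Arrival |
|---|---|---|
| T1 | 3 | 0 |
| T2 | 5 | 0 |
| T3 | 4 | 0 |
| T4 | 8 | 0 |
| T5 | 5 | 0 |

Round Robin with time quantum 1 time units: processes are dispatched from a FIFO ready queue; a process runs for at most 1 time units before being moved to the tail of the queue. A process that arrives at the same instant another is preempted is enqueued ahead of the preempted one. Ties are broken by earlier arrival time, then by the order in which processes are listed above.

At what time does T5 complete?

Schedule: | T1 0-1 | T2 1-2 | T3 2-3 | T4 3-4 | T5 4-5 | T1 5-6 | T2 6-7 | T3 7-8 | T4 8-9 | T5 9-10 | T1 10-11 | T2 11-12 | T3 12-13 | T4 13-14 | T5 14-15 | T2 15-16 | T3 16-17 | T4 17-18 | T5 18-19 | T2 19-20 | T4 20-21 | T5 21-22 | T4 22-25 |
Completion: T1=11  T2=20  T3=17  T4=25  T5=22
Turnaround (C−A): T1=11  T2=20  T3=17  T4=25  T5=22

22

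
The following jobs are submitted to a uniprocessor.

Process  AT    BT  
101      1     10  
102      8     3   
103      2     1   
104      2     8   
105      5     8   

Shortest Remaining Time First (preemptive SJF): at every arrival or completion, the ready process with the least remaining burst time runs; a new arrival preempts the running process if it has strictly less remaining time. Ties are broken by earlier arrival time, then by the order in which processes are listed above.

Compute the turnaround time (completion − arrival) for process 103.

1

Schedule: | idle 0-1 | 101 1-2 | 103 2-3 | 104 3-11 | 102 11-14 | 105 14-22 | 101 22-31 |
Completion: 101=31  102=14  103=3  104=11  105=22
Turnaround (C−A): 101=30  102=6  103=1  104=9  105=17
Turnaround(103) = completion − arrival = 3 − 2 = 1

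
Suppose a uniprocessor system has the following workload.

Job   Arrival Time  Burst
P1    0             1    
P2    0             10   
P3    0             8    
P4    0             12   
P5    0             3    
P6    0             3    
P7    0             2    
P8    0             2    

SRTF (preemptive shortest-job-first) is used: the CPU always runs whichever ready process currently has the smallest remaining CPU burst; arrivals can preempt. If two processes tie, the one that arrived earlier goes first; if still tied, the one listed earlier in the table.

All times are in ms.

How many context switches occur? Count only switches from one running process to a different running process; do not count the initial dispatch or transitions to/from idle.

7

Gantt: | P1 0-1 | P7 1-3 | P8 3-5 | P5 5-8 | P6 8-11 | P3 11-19 | P2 19-29 | P4 29-41 |
Completion: P1=1  P2=29  P3=19  P4=41  P5=8  P6=11  P7=3  P8=5
Turnaround (C−A): P1=1  P2=29  P3=19  P4=41  P5=8  P6=11  P7=3  P8=5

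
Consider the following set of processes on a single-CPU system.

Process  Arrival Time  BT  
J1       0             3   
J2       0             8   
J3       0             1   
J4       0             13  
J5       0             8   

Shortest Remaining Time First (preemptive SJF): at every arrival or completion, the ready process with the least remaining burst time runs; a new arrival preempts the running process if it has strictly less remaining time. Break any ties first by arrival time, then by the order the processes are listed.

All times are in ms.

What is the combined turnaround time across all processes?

Timeline: | J3 0-1 | J1 1-4 | J2 4-12 | J5 12-20 | J4 20-33 |
Completion: J1=4  J2=12  J3=1  J4=33  J5=20
Turnaround (C−A): J1=4  J2=12  J3=1  J4=33  J5=20
Turnaround = completion − arrival: J1=4, J2=12, J3=1, J4=33, J5=20
Total turnaround = 4 + 12 + 1 + 33 + 20 = 70

70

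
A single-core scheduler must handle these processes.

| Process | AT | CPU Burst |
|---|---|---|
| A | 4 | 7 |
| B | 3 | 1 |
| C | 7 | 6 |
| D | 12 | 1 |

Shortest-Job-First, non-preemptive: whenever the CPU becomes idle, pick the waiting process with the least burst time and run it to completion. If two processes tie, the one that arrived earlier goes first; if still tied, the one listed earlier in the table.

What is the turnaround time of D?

6

Gantt: | idle 0-3 | B 3-4 | A 4-11 | C 11-17 | D 17-18 |
Completion: A=11  B=4  C=17  D=18
Turnaround(D) = completion − arrival = 18 − 12 = 6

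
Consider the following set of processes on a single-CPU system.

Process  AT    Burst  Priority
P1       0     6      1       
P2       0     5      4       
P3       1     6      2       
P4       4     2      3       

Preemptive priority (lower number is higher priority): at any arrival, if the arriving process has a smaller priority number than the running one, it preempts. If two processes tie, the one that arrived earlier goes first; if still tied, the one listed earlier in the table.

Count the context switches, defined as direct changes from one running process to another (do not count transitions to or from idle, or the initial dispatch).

Gantt: | P1 0-6 | P3 6-12 | P4 12-14 | P2 14-19 |
Completion: P1=6  P2=19  P3=12  P4=14
Turnaround (C−A): P1=6  P2=19  P3=11  P4=10

3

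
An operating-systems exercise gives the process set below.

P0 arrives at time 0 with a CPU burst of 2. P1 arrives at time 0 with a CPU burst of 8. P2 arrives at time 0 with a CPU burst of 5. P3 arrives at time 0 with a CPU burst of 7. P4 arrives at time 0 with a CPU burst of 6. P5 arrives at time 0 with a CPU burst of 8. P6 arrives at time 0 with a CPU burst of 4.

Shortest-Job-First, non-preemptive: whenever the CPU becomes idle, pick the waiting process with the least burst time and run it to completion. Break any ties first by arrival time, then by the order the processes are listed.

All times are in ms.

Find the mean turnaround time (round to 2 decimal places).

Schedule: | P0 0-2 | P6 2-6 | P2 6-11 | P4 11-17 | P3 17-24 | P1 24-32 | P5 32-40 |
Completion: P0=2  P1=32  P2=11  P3=24  P4=17  P5=40  P6=6
Turnaround (C−A): P0=2  P1=32  P2=11  P3=24  P4=17  P5=40  P6=6
Turnaround times: P0=2, P1=32, P2=11, P3=24, P4=17, P5=40, P6=6
Average turnaround = (2+32+11+24+17+40+6) / 7 = 132/7 = 18.86

18.86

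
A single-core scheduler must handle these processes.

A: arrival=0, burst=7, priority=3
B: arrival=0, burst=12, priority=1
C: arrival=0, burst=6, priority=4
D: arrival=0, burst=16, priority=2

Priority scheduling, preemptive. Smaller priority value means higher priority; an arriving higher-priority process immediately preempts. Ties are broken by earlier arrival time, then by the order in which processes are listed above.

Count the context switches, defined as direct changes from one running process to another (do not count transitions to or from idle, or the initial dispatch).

Gantt: | B 0-12 | D 12-28 | A 28-35 | C 35-41 |
Completion: A=35  B=12  C=41  D=28

3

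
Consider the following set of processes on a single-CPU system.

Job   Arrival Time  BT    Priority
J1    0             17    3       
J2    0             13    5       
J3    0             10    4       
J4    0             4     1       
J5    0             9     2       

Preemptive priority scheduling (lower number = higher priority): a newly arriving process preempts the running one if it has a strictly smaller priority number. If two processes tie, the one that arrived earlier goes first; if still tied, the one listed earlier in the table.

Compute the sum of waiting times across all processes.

87

Timeline: | J4 0-4 | J5 4-13 | J1 13-30 | J3 30-40 | J2 40-53 |
Completion: J1=30  J2=53  J3=40  J4=4  J5=13
Turnaround (C−A): J1=30  J2=53  J3=40  J4=4  J5=13
Waiting = turnaround − burst: J1=13, J2=40, J3=30, J4=0, J5=4
Total waiting = 13 + 40 + 30 + 0 + 4 = 87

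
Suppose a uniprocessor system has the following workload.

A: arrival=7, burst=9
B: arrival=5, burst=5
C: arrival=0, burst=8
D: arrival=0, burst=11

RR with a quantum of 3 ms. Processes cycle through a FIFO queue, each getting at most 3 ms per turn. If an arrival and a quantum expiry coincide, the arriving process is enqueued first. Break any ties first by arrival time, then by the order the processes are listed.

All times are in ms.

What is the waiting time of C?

12

Timeline: | C 0-3 | D 3-6 | C 6-9 | B 9-12 | D 12-15 | A 15-18 | C 18-20 | B 20-22 | D 22-25 | A 25-28 | D 28-30 | A 30-33 |
Completion: A=33  B=22  C=20  D=30
Turnaround (C−A): A=26  B=17  C=20  D=30
Waiting(C) = turnaround − burst = 20 − 8 = 12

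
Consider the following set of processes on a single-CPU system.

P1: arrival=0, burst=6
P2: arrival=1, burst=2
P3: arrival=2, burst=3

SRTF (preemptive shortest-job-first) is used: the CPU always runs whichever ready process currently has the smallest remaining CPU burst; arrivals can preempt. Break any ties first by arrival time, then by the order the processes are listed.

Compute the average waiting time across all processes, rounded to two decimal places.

Schedule: | P1 0-1 | P2 1-3 | P3 3-6 | P1 6-11 |
Completion: P1=11  P2=3  P3=6
Waiting times: P1=5, P2=0, P3=1
Average waiting = (5+0+1) / 3 = 6/3 = 2.00

2.00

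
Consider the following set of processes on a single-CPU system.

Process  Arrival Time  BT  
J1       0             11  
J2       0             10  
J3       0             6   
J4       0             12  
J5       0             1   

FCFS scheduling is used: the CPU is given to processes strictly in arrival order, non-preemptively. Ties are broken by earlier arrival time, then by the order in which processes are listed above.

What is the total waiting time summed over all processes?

Gantt: | J1 0-11 | J2 11-21 | J3 21-27 | J4 27-39 | J5 39-40 |
Completion: J1=11  J2=21  J3=27  J4=39  J5=40
Waiting = turnaround − burst: J1=0, J2=11, J3=21, J4=27, J5=39
Total waiting = 0 + 11 + 21 + 27 + 39 = 98

98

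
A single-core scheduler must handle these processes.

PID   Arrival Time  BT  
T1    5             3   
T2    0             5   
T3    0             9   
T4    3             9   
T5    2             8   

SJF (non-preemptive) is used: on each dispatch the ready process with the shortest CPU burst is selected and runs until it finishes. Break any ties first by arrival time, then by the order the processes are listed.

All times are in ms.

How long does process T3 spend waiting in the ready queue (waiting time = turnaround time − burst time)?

Timeline: | T2 0-5 | T1 5-8 | T5 8-16 | T3 16-25 | T4 25-34 |
Completion: T1=8  T2=5  T3=25  T4=34  T5=16
Turnaround (C−A): T1=3  T2=5  T3=25  T4=31  T5=14
Waiting(T3) = turnaround − burst = 25 − 9 = 16

16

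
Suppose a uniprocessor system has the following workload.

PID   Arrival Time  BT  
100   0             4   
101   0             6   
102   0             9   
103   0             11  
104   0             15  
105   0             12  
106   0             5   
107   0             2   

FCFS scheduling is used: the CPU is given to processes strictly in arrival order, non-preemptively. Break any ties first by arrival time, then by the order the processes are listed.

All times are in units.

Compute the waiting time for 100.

Schedule: | 100 0-4 | 101 4-10 | 102 10-19 | 103 19-30 | 104 30-45 | 105 45-57 | 106 57-62 | 107 62-64 |
Completion: 100=4  101=10  102=19  103=30  104=45  105=57  106=62  107=64
Waiting(100) = turnaround − burst = 4 − 4 = 0

0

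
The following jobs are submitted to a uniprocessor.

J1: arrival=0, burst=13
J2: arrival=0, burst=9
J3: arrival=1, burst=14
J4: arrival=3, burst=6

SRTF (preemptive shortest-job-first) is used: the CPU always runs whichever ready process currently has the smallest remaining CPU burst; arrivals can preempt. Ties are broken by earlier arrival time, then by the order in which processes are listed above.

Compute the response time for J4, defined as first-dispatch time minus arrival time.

6

Gantt: | J2 0-9 | J4 9-15 | J1 15-28 | J3 28-42 |
Completion: J1=28  J2=9  J3=42  J4=15
Turnaround (C−A): J1=28  J2=9  J3=41  J4=12
Response(J4) = first start − arrival = 9 − 3 = 6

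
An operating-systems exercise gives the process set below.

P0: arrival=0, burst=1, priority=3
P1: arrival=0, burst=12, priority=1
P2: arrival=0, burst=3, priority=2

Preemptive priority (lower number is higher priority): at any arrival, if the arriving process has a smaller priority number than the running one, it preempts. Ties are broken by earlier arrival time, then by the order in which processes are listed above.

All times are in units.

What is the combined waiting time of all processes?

Gantt: | P1 0-12 | P2 12-15 | P0 15-16 |
Completion: P0=16  P1=12  P2=15
Turnaround (C−A): P0=16  P1=12  P2=15
Waiting = turnaround − burst: P0=15, P1=0, P2=12
Total waiting = 15 + 0 + 12 = 27

27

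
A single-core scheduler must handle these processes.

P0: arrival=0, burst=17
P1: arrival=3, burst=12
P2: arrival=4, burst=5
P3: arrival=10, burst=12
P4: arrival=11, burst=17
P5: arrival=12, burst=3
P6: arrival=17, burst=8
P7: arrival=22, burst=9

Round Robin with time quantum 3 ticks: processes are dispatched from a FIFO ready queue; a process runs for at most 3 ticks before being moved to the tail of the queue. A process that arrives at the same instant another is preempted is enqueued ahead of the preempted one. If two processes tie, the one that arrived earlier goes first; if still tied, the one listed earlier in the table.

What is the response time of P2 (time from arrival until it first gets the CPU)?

Schedule: | P0 0-3 | P1 3-6 | P0 6-9 | P2 9-12 | P1 12-15 | P0 15-18 | P3 18-21 | P4 21-24 | P5 24-27 | P2 27-29 | P1 29-32 | P6 32-35 | P0 35-38 | P3 38-41 | P7 41-44 | P4 44-47 | P1 47-50 | P6 50-53 | P0 53-56 | P3 56-59 | P7 59-62 | P4 62-65 | P6 65-67 | P0 67-69 | P3 69-72 | P7 72-75 | P4 75-83 |
Completion: P0=69  P1=50  P2=29  P3=72  P4=83  P5=27  P6=67  P7=75
Turnaround (C−A): P0=69  P1=47  P2=25  P3=62  P4=72  P5=15  P6=50  P7=53
Response(P2) = first start − arrival = 9 − 4 = 5

5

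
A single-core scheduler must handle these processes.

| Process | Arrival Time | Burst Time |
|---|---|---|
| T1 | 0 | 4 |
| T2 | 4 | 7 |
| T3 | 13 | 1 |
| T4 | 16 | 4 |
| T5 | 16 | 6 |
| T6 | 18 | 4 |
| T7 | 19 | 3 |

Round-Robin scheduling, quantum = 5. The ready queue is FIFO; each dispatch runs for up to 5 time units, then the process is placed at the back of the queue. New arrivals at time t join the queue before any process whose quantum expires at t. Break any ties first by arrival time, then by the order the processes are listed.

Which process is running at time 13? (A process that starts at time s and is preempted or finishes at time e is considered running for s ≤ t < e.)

Gantt: | T1 0-4 | T2 4-11 | idle 11-13 | T3 13-14 | idle 14-16 | T4 16-20 | T5 20-25 | T6 25-29 | T7 29-32 | T5 32-33 |
Completion: T1=4  T2=11  T3=14  T4=20  T5=33  T6=29  T7=32
Turnaround (C−A): T1=4  T2=7  T3=1  T4=4  T5=17  T6=11  T7=13

T3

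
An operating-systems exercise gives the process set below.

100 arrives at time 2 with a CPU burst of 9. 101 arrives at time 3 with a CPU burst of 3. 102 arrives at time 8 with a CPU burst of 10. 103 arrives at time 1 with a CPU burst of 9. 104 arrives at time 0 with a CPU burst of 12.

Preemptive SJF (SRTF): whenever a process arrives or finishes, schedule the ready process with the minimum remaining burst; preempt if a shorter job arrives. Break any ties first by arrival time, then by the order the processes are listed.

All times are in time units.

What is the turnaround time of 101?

Schedule: | 104 0-1 | 103 1-3 | 101 3-6 | 103 6-13 | 100 13-22 | 102 22-32 | 104 32-43 |
Completion: 100=22  101=6  102=32  103=13  104=43
Turnaround (C−A): 100=20  101=3  102=24  103=12  104=43
Turnaround(101) = completion − arrival = 6 − 3 = 3

3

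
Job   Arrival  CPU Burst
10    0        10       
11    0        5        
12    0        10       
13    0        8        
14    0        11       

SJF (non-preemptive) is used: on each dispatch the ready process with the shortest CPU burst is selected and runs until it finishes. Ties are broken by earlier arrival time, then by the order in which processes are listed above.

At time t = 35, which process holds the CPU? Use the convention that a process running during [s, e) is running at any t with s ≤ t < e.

14

Schedule: | 11 0-5 | 13 5-13 | 10 13-23 | 12 23-33 | 14 33-44 |
Completion: 10=23  11=5  12=33  13=13  14=44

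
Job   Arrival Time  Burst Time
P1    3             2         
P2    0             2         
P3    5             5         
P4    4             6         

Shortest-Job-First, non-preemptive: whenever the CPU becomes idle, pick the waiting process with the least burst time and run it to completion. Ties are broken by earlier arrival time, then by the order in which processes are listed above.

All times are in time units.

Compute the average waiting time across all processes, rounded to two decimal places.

Timeline: | P2 0-2 | idle 2-3 | P1 3-5 | P3 5-10 | P4 10-16 |
Completion: P1=5  P2=2  P3=10  P4=16
Waiting times: P1=0, P2=0, P3=0, P4=6
Average waiting = (0+0+0+6) / 4 = 6/4 = 1.50

1.50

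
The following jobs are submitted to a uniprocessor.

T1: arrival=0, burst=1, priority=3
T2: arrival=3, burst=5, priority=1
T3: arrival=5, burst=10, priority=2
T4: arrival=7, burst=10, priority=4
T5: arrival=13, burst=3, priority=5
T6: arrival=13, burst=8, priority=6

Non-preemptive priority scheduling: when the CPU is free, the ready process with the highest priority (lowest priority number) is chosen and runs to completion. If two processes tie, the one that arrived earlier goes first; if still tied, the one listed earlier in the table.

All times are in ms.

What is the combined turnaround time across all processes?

Schedule: | T1 0-1 | idle 1-3 | T2 3-8 | T3 8-18 | T4 18-28 | T5 28-31 | T6 31-39 |
Completion: T1=1  T2=8  T3=18  T4=28  T5=31  T6=39
Turnaround = completion − arrival: T1=1, T2=5, T3=13, T4=21, T5=18, T6=26
Total turnaround = 1 + 5 + 13 + 21 + 18 + 26 = 84

84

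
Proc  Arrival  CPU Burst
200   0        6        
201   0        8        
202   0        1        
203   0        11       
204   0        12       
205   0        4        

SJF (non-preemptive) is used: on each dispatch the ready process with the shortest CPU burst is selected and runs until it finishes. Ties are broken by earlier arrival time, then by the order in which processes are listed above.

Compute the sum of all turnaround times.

108

Timeline: | 202 0-1 | 205 1-5 | 200 5-11 | 201 11-19 | 203 19-30 | 204 30-42 |
Completion: 200=11  201=19  202=1  203=30  204=42  205=5
Turnaround (C−A): 200=11  201=19  202=1  203=30  204=42  205=5
Turnaround = completion − arrival: 200=11, 201=19, 202=1, 203=30, 204=42, 205=5
Total turnaround = 11 + 19 + 1 + 30 + 42 + 5 = 108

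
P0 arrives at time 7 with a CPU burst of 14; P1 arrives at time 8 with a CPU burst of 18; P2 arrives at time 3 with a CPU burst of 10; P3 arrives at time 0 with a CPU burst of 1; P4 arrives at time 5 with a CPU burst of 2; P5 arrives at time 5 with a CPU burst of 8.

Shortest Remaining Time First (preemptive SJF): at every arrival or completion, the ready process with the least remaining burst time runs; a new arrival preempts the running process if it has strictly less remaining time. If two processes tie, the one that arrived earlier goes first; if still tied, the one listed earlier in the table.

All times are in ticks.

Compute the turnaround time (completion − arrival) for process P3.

Timeline: | P3 0-1 | idle 1-3 | P2 3-5 | P4 5-7 | P2 7-15 | P5 15-23 | P0 23-37 | P1 37-55 |
Completion: P0=37  P1=55  P2=15  P3=1  P4=7  P5=23
Turnaround(P3) = completion − arrival = 1 − 0 = 1

1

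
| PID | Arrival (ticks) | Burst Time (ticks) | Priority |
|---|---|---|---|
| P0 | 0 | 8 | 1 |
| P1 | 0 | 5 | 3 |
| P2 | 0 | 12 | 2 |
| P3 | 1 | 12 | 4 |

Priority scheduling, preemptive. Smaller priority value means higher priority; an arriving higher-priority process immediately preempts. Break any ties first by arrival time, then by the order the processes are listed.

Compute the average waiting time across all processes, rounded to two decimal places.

Timeline: | P0 0-8 | P2 8-20 | P1 20-25 | P3 25-37 |
Completion: P0=8  P1=25  P2=20  P3=37
Turnaround (C−A): P0=8  P1=25  P2=20  P3=36
Waiting times: P0=0, P1=20, P2=8, P3=24
Average waiting = (0+20+8+24) / 4 = 52/4 = 13.00

13.00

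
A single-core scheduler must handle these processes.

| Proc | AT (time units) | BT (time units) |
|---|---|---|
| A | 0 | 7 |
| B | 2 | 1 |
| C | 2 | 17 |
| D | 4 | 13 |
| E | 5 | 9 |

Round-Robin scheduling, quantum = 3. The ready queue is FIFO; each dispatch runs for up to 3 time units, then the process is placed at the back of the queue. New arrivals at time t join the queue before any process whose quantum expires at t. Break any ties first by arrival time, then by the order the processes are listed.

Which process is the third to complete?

E

Schedule: | A 0-3 | B 3-4 | C 4-7 | A 7-10 | D 10-13 | E 13-16 | C 16-19 | A 19-20 | D 20-23 | E 23-26 | C 26-29 | D 29-32 | E 32-35 | C 35-38 | D 38-41 | C 41-44 | D 44-45 | C 45-47 |
Completion: A=20  B=4  C=47  D=45  E=35
Turnaround (C−A): A=20  B=2  C=45  D=41  E=30
Finish order: B → A → E → D → C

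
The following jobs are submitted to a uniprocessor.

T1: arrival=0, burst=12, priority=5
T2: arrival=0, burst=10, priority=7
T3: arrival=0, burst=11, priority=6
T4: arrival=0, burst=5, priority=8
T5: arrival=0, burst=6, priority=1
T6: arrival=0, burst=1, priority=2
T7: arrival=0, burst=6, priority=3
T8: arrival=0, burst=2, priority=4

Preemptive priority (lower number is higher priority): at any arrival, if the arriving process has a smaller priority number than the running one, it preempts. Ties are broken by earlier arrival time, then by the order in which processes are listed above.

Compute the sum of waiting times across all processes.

154

Timeline: | T5 0-6 | T6 6-7 | T7 7-13 | T8 13-15 | T1 15-27 | T3 27-38 | T2 38-48 | T4 48-53 |
Completion: T1=27  T2=48  T3=38  T4=53  T5=6  T6=7  T7=13  T8=15
Turnaround (C−A): T1=27  T2=48  T3=38  T4=53  T5=6  T6=7  T7=13  T8=15
Waiting = turnaround − burst: T1=15, T2=38, T3=27, T4=48, T5=0, T6=6, T7=7, T8=13
Total waiting = 15 + 38 + 27 + 48 + 0 + 6 + 7 + 13 = 154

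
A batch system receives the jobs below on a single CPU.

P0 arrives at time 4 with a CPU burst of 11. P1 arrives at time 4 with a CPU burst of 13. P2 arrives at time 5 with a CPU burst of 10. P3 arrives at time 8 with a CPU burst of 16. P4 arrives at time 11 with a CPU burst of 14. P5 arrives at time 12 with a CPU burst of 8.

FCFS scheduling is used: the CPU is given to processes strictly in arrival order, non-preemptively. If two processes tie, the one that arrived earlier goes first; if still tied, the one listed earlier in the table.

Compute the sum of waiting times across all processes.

Timeline: | idle 0-4 | P0 4-15 | P1 15-28 | P2 28-38 | P3 38-54 | P4 54-68 | P5 68-76 |
Completion: P0=15  P1=28  P2=38  P3=54  P4=68  P5=76
Turnaround (C−A): P0=11  P1=24  P2=33  P3=46  P4=57  P5=64
Waiting = turnaround − burst: P0=0, P1=11, P2=23, P3=30, P4=43, P5=56
Total waiting = 0 + 11 + 23 + 30 + 43 + 56 = 163

163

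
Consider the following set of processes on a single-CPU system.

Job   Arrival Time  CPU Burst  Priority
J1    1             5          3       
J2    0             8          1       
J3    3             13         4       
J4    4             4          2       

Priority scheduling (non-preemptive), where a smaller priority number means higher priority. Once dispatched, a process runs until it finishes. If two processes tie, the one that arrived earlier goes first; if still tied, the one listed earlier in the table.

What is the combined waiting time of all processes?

29

Schedule: | J2 0-8 | J4 8-12 | J1 12-17 | J3 17-30 |
Completion: J1=17  J2=8  J3=30  J4=12
Turnaround (C−A): J1=16  J2=8  J3=27  J4=8
Waiting = turnaround − burst: J1=11, J2=0, J3=14, J4=4
Total waiting = 11 + 0 + 14 + 4 = 29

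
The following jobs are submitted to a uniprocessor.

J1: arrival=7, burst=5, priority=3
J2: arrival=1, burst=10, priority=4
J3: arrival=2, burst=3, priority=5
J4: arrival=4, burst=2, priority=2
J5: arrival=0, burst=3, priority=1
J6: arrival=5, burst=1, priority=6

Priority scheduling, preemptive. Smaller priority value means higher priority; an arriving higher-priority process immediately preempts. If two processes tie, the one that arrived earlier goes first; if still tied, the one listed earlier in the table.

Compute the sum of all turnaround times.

69

Gantt: | J5 0-3 | J2 3-4 | J4 4-6 | J2 6-7 | J1 7-12 | J2 12-20 | J3 20-23 | J6 23-24 |
Completion: J1=12  J2=20  J3=23  J4=6  J5=3  J6=24
Turnaround (C−A): J1=5  J2=19  J3=21  J4=2  J5=3  J6=19
Turnaround = completion − arrival: J1=5, J2=19, J3=21, J4=2, J5=3, J6=19
Total turnaround = 5 + 19 + 21 + 2 + 3 + 19 = 69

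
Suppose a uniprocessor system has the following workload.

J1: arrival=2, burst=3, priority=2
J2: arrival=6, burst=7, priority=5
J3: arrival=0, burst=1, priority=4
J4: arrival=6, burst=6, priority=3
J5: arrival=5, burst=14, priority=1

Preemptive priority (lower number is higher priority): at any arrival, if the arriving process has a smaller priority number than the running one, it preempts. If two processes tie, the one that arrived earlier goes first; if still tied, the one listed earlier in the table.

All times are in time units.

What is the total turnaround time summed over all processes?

Schedule: | J3 0-1 | idle 1-2 | J1 2-5 | J5 5-19 | J4 19-25 | J2 25-32 |
Completion: J1=5  J2=32  J3=1  J4=25  J5=19
Turnaround (C−A): J1=3  J2=26  J3=1  J4=19  J5=14
Turnaround = completion − arrival: J1=3, J2=26, J3=1, J4=19, J5=14
Total turnaround = 3 + 26 + 1 + 19 + 14 = 63

63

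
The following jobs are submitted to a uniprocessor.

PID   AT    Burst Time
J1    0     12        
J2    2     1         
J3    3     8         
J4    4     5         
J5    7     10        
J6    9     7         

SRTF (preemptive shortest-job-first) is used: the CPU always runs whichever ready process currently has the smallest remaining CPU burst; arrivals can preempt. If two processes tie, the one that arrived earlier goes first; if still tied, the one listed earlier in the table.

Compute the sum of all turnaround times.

102

Gantt: | J1 0-2 | J2 2-3 | J3 3-4 | J4 4-9 | J3 9-16 | J6 16-23 | J1 23-33 | J5 33-43 |
Completion: J1=33  J2=3  J3=16  J4=9  J5=43  J6=23
Turnaround (C−A): J1=33  J2=1  J3=13  J4=5  J5=36  J6=14
Turnaround = completion − arrival: J1=33, J2=1, J3=13, J4=5, J5=36, J6=14
Total turnaround = 33 + 1 + 13 + 5 + 36 + 14 = 102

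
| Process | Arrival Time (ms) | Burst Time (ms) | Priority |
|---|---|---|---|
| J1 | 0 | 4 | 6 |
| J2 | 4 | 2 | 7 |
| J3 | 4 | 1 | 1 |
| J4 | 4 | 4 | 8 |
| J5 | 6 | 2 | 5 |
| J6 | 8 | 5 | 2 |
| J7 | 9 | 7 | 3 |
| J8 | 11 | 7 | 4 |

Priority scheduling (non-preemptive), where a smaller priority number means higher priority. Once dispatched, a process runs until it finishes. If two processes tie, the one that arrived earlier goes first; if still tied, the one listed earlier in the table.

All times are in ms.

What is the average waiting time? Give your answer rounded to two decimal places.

Gantt: | J1 0-4 | J3 4-5 | J2 5-7 | J5 7-9 | J6 9-14 | J7 14-21 | J8 21-28 | J4 28-32 |
Completion: J1=4  J2=7  J3=5  J4=32  J5=9  J6=14  J7=21  J8=28
Waiting times: J1=0, J2=1, J3=0, J4=24, J5=1, J6=1, J7=5, J8=10
Average waiting = (0+1+0+24+1+1+5+10) / 8 = 42/8 = 5.25

5.25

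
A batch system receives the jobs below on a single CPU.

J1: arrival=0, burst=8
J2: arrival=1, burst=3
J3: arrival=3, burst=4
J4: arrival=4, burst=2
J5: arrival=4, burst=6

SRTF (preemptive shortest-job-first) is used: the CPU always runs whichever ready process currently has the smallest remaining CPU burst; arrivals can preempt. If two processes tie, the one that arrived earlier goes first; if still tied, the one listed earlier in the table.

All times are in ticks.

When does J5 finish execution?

Gantt: | J1 0-1 | J2 1-4 | J4 4-6 | J3 6-10 | J5 10-16 | J1 16-23 |
Completion: J1=23  J2=4  J3=10  J4=6  J5=16
Turnaround (C−A): J1=23  J2=3  J3=7  J4=2  J5=12

16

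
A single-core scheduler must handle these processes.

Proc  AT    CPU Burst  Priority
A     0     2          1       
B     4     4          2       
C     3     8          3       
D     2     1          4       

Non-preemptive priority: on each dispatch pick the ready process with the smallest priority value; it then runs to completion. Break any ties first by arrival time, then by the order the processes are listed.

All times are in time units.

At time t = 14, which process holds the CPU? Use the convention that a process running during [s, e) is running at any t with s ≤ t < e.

Gantt: | A 0-2 | D 2-3 | C 3-11 | B 11-15 |
Completion: A=2  B=15  C=11  D=3
Turnaround (C−A): A=2  B=11  C=8  D=1

B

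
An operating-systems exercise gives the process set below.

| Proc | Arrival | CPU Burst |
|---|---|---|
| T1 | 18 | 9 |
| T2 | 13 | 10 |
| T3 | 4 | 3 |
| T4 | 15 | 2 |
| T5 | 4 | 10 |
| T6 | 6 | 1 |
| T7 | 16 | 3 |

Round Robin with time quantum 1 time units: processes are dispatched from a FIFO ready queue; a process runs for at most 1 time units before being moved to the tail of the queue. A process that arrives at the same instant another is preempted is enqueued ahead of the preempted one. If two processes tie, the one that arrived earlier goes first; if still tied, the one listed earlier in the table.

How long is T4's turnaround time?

6

Gantt: | idle 0-4 | T3 4-5 | T5 5-6 | T3 6-7 | T6 7-8 | T5 8-9 | T3 9-10 | T5 10-13 | T2 13-14 | T5 14-15 | T2 15-16 | T4 16-17 | T5 17-18 | T7 18-19 | T2 19-20 | T4 20-21 | T1 21-22 | T5 22-23 | T7 23-24 | T2 24-25 | T1 25-26 | T5 26-27 | T7 27-28 | T2 28-29 | T1 29-30 | T5 30-31 | T2 31-32 | T1 32-33 | T2 33-34 | T1 34-35 | T2 35-36 | T1 36-37 | T2 37-38 | T1 38-39 | T2 39-40 | T1 40-42 |
Completion: T1=42  T2=40  T3=10  T4=21  T5=31  T6=8  T7=28
Turnaround(T4) = completion − arrival = 21 − 15 = 6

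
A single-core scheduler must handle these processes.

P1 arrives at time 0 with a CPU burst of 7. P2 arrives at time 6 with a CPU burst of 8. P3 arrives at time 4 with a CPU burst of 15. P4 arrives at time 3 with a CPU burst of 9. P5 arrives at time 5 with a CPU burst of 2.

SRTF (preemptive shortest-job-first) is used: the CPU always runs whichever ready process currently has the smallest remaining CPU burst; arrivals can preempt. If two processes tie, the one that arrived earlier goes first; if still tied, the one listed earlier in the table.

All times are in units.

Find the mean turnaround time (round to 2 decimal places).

16.40

Gantt: | P1 0-7 | P5 7-9 | P2 9-17 | P4 17-26 | P3 26-41 |
Completion: P1=7  P2=17  P3=41  P4=26  P5=9
Turnaround times: P1=7, P2=11, P3=37, P4=23, P5=4
Average turnaround = (7+11+37+23+4) / 5 = 82/5 = 16.40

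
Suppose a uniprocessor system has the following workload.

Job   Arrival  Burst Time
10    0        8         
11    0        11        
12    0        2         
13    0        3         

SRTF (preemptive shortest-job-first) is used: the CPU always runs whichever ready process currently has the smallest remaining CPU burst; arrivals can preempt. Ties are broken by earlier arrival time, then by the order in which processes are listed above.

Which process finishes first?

Schedule: | 12 0-2 | 13 2-5 | 10 5-13 | 11 13-24 |
Completion: 10=13  11=24  12=2  13=5
Finish order: 12 → 13 → 10 → 11

12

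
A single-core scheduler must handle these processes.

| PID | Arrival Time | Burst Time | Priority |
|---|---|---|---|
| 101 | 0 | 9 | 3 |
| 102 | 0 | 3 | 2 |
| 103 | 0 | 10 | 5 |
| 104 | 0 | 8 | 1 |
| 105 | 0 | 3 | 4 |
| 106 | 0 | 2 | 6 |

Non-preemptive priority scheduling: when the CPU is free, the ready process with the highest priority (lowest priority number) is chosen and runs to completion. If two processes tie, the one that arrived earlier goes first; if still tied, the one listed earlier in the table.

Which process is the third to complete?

Schedule: | 104 0-8 | 102 8-11 | 101 11-20 | 105 20-23 | 103 23-33 | 106 33-35 |
Completion: 101=20  102=11  103=33  104=8  105=23  106=35
Turnaround (C−A): 101=20  102=11  103=33  104=8  105=23  106=35
Finish order: 104 → 102 → 101 → 105 → 103 → 106

101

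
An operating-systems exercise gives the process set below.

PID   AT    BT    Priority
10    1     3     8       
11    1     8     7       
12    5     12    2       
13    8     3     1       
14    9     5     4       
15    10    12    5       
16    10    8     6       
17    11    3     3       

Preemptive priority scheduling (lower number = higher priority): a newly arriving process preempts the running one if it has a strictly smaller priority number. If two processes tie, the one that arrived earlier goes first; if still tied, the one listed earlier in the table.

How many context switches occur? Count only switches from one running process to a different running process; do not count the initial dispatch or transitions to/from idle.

Timeline: | idle 0-1 | 11 1-5 | 12 5-8 | 13 8-11 | 12 11-20 | 17 20-23 | 14 23-28 | 15 28-40 | 16 40-48 | 11 48-52 | 10 52-55 |
Completion: 10=55  11=52  12=20  13=11  14=28  15=40  16=48  17=23
Turnaround (C−A): 10=54  11=51  12=15  13=3  14=19  15=30  16=38  17=12

9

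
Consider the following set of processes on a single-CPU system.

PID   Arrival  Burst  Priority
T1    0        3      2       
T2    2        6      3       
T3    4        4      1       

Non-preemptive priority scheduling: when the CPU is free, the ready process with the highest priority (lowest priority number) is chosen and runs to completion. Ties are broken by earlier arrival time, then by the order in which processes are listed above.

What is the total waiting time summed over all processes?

6

Schedule: | T1 0-3 | T2 3-9 | T3 9-13 |
Completion: T1=3  T2=9  T3=13
Turnaround (C−A): T1=3  T2=7  T3=9
Waiting = turnaround − burst: T1=0, T2=1, T3=5
Total waiting = 0 + 1 + 5 = 6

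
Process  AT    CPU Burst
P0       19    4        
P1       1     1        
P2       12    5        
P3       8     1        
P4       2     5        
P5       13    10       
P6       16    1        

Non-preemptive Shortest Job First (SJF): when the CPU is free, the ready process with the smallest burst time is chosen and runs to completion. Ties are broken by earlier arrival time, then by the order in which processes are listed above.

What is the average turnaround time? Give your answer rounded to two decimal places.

6.00

Schedule: | idle 0-1 | P1 1-2 | P4 2-7 | idle 7-8 | P3 8-9 | idle 9-12 | P2 12-17 | P6 17-18 | P5 18-28 | P0 28-32 |
Completion: P0=32  P1=2  P2=17  P3=9  P4=7  P5=28  P6=18
Turnaround (C−A): P0=13  P1=1  P2=5  P3=1  P4=5  P5=15  P6=2
Turnaround times: P0=13, P1=1, P2=5, P3=1, P4=5, P5=15, P6=2
Average turnaround = (13+1+5+1+5+15+2) / 7 = 42/7 = 6.00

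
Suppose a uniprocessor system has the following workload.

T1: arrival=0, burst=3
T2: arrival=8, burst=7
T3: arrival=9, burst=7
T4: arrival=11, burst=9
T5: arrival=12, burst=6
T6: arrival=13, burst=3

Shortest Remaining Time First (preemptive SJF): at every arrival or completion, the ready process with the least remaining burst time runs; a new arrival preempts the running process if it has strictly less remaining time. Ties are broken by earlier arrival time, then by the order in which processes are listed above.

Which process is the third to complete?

T6

Timeline: | T1 0-3 | idle 3-8 | T2 8-15 | T6 15-18 | T5 18-24 | T3 24-31 | T4 31-40 |
Completion: T1=3  T2=15  T3=31  T4=40  T5=24  T6=18
Finish order: T1 → T2 → T6 → T5 → T3 → T4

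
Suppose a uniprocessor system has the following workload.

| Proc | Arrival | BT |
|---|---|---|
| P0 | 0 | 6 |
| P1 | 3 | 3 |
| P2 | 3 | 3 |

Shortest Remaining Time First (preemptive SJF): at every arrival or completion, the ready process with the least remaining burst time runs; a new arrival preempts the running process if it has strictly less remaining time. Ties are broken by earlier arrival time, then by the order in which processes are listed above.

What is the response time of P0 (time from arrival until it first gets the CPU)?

Timeline: | P0 0-6 | P1 6-9 | P2 9-12 |
Completion: P0=6  P1=9  P2=12
Response(P0) = first start − arrival = 0 − 0 = 0

0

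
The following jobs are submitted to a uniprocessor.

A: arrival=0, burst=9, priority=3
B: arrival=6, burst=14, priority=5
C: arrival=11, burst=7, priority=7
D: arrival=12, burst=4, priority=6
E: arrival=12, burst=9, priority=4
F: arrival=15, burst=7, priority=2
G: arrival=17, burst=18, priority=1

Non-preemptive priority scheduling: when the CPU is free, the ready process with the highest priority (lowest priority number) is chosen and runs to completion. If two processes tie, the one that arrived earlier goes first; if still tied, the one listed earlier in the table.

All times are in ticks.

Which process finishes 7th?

C

Timeline: | A 0-9 | B 9-23 | G 23-41 | F 41-48 | E 48-57 | D 57-61 | C 61-68 |
Completion: A=9  B=23  C=68  D=61  E=57  F=48  G=41
Finish order: A → B → G → F → E → D → C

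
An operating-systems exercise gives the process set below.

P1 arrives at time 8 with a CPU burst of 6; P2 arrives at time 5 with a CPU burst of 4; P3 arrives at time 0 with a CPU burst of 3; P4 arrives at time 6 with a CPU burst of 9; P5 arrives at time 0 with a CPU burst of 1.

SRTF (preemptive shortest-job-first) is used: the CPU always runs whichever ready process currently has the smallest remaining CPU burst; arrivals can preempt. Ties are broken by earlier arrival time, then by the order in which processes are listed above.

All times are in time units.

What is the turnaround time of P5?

1

Schedule: | P5 0-1 | P3 1-4 | idle 4-5 | P2 5-9 | P1 9-15 | P4 15-24 |
Completion: P1=15  P2=9  P3=4  P4=24  P5=1
Turnaround (C−A): P1=7  P2=4  P3=4  P4=18  P5=1
Turnaround(P5) = completion − arrival = 1 − 0 = 1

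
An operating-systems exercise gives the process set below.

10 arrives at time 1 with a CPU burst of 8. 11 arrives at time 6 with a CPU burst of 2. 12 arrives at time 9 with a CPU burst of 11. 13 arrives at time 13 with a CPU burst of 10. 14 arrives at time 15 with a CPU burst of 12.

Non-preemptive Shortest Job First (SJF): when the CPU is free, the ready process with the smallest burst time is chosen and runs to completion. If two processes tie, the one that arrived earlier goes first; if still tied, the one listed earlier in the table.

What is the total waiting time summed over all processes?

Schedule: | idle 0-1 | 10 1-9 | 11 9-11 | 12 11-22 | 13 22-32 | 14 32-44 |
Completion: 10=9  11=11  12=22  13=32  14=44
Turnaround (C−A): 10=8  11=5  12=13  13=19  14=29
Waiting = turnaround − burst: 10=0, 11=3, 12=2, 13=9, 14=17
Total waiting = 0 + 3 + 2 + 9 + 17 = 31

31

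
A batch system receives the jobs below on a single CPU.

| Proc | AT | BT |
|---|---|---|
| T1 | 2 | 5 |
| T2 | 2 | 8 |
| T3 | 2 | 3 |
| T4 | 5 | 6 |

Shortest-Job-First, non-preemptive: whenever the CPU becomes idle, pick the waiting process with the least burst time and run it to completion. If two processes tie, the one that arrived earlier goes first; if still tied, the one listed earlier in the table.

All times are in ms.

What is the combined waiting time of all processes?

Schedule: | idle 0-2 | T3 2-5 | T1 5-10 | T4 10-16 | T2 16-24 |
Completion: T1=10  T2=24  T3=5  T4=16
Turnaround (C−A): T1=8  T2=22  T3=3  T4=11
Waiting = turnaround − burst: T1=3, T2=14, T3=0, T4=5
Total waiting = 3 + 14 + 0 + 5 = 22

22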